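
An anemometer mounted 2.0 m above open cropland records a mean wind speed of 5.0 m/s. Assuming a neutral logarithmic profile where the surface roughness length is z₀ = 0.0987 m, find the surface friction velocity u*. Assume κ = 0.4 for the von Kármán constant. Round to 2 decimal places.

Log law: V(z) = (u*/κ) · ln(z/z₀) ⇒ u* = κ · V / ln(z/z₀)
u* = 0.4 × 5.0 / ln(2.0/0.0987) = 0.4 × 5.0 / 3.0088
   = 2.0000 / 3.0088 = 0.6647 m/s

u* ≈ 0.66 m/s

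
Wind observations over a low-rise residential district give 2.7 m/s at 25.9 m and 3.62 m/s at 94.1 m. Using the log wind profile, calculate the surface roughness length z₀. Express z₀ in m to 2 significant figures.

Log law: V(z) ∝ ln(z/z₀). With r = V₁/V₂ = 2.7/3.62 = 0.74586,
r · ln(z₂/z₀) = ln(z₁/z₀) ⇒ ln z₀ = (ln z₁ − r·ln z₂)/(1 − r)
ln z₀ = (3.25424 − 0.74586×4.54436) / 0.25414 = -0.5320
z₀ = exp(-0.5320) = 0.5874 m

z₀ ≈ 0.59 m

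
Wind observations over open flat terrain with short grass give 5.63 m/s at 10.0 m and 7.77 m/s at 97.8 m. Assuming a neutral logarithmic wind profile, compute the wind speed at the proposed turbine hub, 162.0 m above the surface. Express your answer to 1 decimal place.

8.2 m/s

Log law: V ∝ ln(z/z₀). From the pair, with r = V₁/V₂ = 0.72458,
ln z₀ = (ln z₁ − r·ln z₂)/(1 − r) = (2.3026 − 0.72458×4.5829)/0.27542 = -3.6966 → z₀ = 0.02481 m
V₃ = V₁ · ln(z₃/z₀)/ln(z₁/z₀) = 5.63 × 8.7842/5.9992 = 8.2436 m/s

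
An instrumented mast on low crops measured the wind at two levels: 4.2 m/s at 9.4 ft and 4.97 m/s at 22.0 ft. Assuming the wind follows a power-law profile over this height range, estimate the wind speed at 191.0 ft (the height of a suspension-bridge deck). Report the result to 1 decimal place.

First find α: α = ln(V₂/V₁)/ln(z₂/z₁) = ln(4.97/4.2)/ln(22.0/9.4) = 0.16834/0.85033 = 0.1980
Extrapolate from 22.0 ft to 191.0 ft: V₃ = 4.97 × (191.0/22.0)^0.1980 = 4.97 × 1.5339 = 7.6237 m/s

7.6 m/s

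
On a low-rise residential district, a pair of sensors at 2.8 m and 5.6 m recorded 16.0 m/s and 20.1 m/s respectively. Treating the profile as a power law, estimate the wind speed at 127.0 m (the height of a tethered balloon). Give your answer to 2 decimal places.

First find α: α = ln(V₂/V₁)/ln(z₂/z₁) = ln(20.1/16.0)/ln(5.6/2.8) = 0.22813/0.69315 = 0.3291
Extrapolate from 5.6 m to 127.0 m: V₃ = 20.1 × (127.0/5.6)^0.3291 = 20.1 × 2.7936 = 56.1515 m/s

56.15 m/s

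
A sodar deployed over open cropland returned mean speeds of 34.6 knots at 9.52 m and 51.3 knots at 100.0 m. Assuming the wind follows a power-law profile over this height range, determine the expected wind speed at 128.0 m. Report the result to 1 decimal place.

53.5 knots

First find α: α = ln(V₂/V₁)/ln(z₂/z₁) = ln(51.3/34.6)/ln(100.0/9.52) = 0.39384/2.35178 = 0.1675
Extrapolate from 100.0 m to 128.0 m: V₃ = 51.3 × (128.0/100.0)^0.1675 = 51.3 × 1.0422 = 53.4652 knots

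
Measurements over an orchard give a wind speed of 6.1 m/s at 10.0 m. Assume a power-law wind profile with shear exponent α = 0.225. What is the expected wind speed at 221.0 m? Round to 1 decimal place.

12.2 m/s

Power-law profile: V₂ = V₁ · (z₂/z₁)^α
V₂ = 6.1 × (221.0/10.0)^0.225 = 6.1 × (22.1000)^0.225
    = 6.1 × 2.0067 = 12.2410 m/s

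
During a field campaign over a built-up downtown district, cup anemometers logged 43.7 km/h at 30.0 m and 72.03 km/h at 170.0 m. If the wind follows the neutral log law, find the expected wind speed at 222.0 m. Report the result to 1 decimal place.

76.4 km/h

Log law: V ∝ ln(z/z₀). From the pair, with r = V₁/V₂ = 0.60669,
ln z₀ = (ln z₁ − r·ln z₂)/(1 − r) = (3.4012 − 0.60669×5.1358)/0.39331 = 0.7255 → z₀ = 2.066 m
V₃ = V₁ · ln(z₃/z₀)/ln(z₁/z₀) = 43.7 × 4.6772/2.6757 = 76.3887 km/h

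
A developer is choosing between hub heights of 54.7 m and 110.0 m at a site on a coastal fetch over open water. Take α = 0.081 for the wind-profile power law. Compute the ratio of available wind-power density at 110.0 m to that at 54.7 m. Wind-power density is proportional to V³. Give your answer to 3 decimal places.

Speed ratio: V_B/V_A = (z_B/z_A)^α = (110.0/54.7)^0.081 = (2.0110)^0.081 = 1.05822
Power-density ratio: P_B/P_A = (V_B/V_A)³ = (1.05822)³ = 1.18502

1.185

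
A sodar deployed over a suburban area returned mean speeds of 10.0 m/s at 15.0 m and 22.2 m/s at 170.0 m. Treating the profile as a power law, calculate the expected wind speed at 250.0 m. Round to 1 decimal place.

First find α: α = ln(V₂/V₁)/ln(z₂/z₁) = ln(22.2/10.0)/ln(170.0/15.0) = 0.79751/2.42775 = 0.3285
Extrapolate from 170.0 m to 250.0 m: V₃ = 22.2 × (250.0/170.0)^0.3285 = 22.2 × 1.1351 = 25.1984 m/s

25.2 m/s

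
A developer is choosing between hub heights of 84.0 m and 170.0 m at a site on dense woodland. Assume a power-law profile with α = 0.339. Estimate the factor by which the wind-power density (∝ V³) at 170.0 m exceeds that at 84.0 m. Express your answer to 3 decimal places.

2.048

Speed ratio: V_B/V_A = (z_B/z_A)^α = (170.0/84.0)^0.339 = (2.0238)^0.339 = 1.26996
Power-density ratio: P_B/P_A = (V_B/V_A)³ = (1.26996)³ = 2.04821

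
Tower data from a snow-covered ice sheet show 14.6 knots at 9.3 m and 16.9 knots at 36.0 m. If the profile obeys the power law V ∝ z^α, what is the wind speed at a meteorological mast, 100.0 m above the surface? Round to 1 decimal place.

18.9 knots

First find α: α = ln(V₂/V₁)/ln(z₂/z₁) = ln(16.9/14.6)/ln(36.0/9.3) = 0.14629/1.35350 = 0.1081
Extrapolate from 36.0 m to 100.0 m: V₃ = 16.9 × (100.0/36.0)^0.1081 = 16.9 × 1.1168 = 18.8731 knots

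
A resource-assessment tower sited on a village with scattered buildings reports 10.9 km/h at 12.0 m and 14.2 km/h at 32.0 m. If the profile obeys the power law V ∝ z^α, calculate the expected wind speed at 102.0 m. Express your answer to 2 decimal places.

19.41 km/h

First find α: α = ln(V₂/V₁)/ln(z₂/z₁) = ln(14.2/10.9)/ln(32.0/12.0) = 0.26448/0.98083 = 0.2696
Extrapolate from 32.0 m to 102.0 m: V₃ = 14.2 × (102.0/32.0)^0.2696 = 14.2 × 1.3670 = 19.4108 km/h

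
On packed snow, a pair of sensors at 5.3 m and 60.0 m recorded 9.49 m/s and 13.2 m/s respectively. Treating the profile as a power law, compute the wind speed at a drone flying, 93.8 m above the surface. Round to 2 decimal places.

14.03 m/s

First find α: α = ln(V₂/V₁)/ln(z₂/z₁) = ln(13.2/9.49)/ln(60.0/5.3) = 0.32998/2.42664 = 0.1360
Extrapolate from 60.0 m to 93.8 m: V₃ = 13.2 × (93.8/60.0)^0.1360 = 13.2 × 1.0626 = 14.0269 m/s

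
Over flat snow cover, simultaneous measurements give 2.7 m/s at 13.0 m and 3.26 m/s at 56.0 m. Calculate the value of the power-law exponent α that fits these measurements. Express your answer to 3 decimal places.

Power law: V₂/V₁ = (z₂/z₁)^α ⇒ α = ln(V₂/V₁) / ln(z₂/z₁)
α = ln(3.26/2.7) / ln(56.0/13.0) = ln(1.2074) / ln(4.3077)
  = 0.18848 / 1.46040 = 0.12906

α ≈ 0.129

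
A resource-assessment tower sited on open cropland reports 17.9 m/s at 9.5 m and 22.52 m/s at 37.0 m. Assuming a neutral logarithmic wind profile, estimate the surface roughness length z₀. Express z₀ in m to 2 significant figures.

z₀ ≈ 0.049 m

Log law: V(z) ∝ ln(z/z₀). With r = V₁/V₂ = 17.9/22.52 = 0.79485,
r · ln(z₂/z₀) = ln(z₁/z₀) ⇒ ln z₀ = (ln z₁ − r·ln z₂)/(1 − r)
ln z₀ = (2.25129 − 0.79485×3.61092) / 0.20515 = -3.0165
z₀ = exp(-3.0165) = 0.04897 m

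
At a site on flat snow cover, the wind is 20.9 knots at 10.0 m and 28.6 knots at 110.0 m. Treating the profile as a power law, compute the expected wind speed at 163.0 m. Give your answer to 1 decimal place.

First find α: α = ln(V₂/V₁)/ln(z₂/z₁) = ln(28.6/20.9)/ln(110.0/10.0) = 0.31366/2.39790 = 0.1308
Extrapolate from 110.0 m to 163.0 m: V₃ = 28.6 × (163.0/110.0)^0.1308 = 28.6 × 1.0528 = 30.1097 knots

30.1 knots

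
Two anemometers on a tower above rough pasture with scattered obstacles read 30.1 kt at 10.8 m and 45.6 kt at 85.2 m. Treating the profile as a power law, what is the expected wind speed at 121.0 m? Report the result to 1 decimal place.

48.9 kt

First find α: α = ln(V₂/V₁)/ln(z₂/z₁) = ln(45.6/30.1)/ln(85.2/10.8) = 0.41538/2.06546 = 0.2011
Extrapolate from 85.2 m to 121.0 m: V₃ = 45.6 × (121.0/85.2)^0.2011 = 45.6 × 1.0731 = 48.9331 kt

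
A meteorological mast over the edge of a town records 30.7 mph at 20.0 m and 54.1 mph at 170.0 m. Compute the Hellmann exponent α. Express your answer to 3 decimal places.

α ≈ 0.265

Power law: V₂/V₁ = (z₂/z₁)^α ⇒ α = ln(V₂/V₁) / ln(z₂/z₁)
α = ln(54.1/30.7) / ln(170.0/20.0) = ln(1.7622) / ln(8.5000)
  = 0.56657 / 2.14007 = 0.26474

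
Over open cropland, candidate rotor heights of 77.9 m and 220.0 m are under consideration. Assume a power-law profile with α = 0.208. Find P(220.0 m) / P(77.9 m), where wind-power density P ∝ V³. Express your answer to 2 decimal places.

Speed ratio: V_B/V_A = (z_B/z_A)^α = (220.0/77.9)^0.208 = (2.8241)^0.208 = 1.24104
Power-density ratio: P_B/P_A = (V_B/V_A)³ = (1.24104)³ = 1.91140

1.91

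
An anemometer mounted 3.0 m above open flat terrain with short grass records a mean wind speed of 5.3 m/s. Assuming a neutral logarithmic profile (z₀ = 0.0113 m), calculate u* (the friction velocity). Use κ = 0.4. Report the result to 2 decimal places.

u* ≈ 0.38 m/s

Log law: V(z) = (u*/κ) · ln(z/z₀) ⇒ u* = κ · V / ln(z/z₀)
u* = 0.4 × 5.3 / ln(3.0/0.0113) = 0.4 × 5.3 / 5.5816
   = 2.1200 / 5.5816 = 0.3798 m/s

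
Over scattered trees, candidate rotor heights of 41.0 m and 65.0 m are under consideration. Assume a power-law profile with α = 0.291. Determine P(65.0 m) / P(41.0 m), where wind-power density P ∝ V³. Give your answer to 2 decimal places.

1.50

Speed ratio: V_B/V_A = (z_B/z_A)^α = (65.0/41.0)^0.291 = (1.5854)^0.291 = 1.14350
Power-density ratio: P_B/P_A = (V_B/V_A)³ = (1.14350)³ = 1.49525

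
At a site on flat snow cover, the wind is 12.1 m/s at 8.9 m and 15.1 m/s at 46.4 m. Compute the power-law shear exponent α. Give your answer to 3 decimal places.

α ≈ 0.134

Power law: V₂/V₁ = (z₂/z₁)^α ⇒ α = ln(V₂/V₁) / ln(z₂/z₁)
α = ln(15.1/12.1) / ln(46.4/8.9) = ln(1.2479) / ln(5.2135)
  = 0.22149 / 1.65125 = 0.13413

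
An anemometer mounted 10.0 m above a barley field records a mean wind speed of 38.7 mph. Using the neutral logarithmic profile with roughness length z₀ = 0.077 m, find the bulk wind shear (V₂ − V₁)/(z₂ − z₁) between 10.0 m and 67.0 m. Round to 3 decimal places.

0.265 mph/m

Log law: V₂ = V₁ · ln(z₂/z₀)/ln(z₁/z₀) = 38.7 × 6.7686/4.8665 = 53.8261 mph
ΔV/Δz = (53.8261 − 38.7)/(67.0 − 10.0) = 15.1261/57.0000 = 0.26537 mph/m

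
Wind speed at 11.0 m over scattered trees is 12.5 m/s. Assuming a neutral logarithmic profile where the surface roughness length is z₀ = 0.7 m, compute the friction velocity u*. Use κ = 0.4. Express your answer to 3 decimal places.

u* ≈ 1.815 m/s

Log law: V(z) = (u*/κ) · ln(z/z₀) ⇒ u* = κ · V / ln(z/z₀)
u* = 0.4 × 12.5 / ln(11.0/0.7) = 0.4 × 12.5 / 2.7546
   = 5.0000 / 2.7546 = 1.8152 m/s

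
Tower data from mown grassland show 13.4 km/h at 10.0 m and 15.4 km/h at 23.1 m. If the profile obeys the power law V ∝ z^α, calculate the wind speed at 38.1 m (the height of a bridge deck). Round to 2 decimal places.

First find α: α = ln(V₂/V₁)/ln(z₂/z₁) = ln(15.4/13.4)/ln(23.1/10.0) = 0.13911/0.83725 = 0.1662
Extrapolate from 23.1 m to 38.1 m: V₃ = 15.4 × (38.1/23.1)^0.1662 = 15.4 × 1.0867 = 16.7351 km/h

16.74 km/h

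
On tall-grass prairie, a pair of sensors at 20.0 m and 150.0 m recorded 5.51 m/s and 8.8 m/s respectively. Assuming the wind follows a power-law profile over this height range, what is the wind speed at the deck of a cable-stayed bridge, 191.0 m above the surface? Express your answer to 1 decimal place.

9.3 m/s

First find α: α = ln(V₂/V₁)/ln(z₂/z₁) = ln(8.8/5.51)/ln(150.0/20.0) = 0.46819/2.01490 = 0.2324
Extrapolate from 150.0 m to 191.0 m: V₃ = 8.8 × (191.0/150.0)^0.2324 = 8.8 × 1.0578 = 9.3082 m/s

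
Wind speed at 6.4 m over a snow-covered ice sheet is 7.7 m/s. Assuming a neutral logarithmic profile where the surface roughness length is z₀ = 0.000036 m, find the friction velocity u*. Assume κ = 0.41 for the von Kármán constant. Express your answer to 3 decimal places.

u* ≈ 0.261 m/s

Log law: V(z) = (u*/κ) · ln(z/z₀) ⇒ u* = κ · V / ln(z/z₀)
u* = 0.41 × 7.7 / ln(6.4/0.000036) = 0.41 × 7.7 / 12.0883
   = 3.1570 / 12.0883 = 0.2612 m/s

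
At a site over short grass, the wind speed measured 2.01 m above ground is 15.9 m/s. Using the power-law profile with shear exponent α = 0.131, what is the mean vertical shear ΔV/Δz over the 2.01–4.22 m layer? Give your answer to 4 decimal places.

0.7341 m/s/m

Power law: V₂ = V₁ · (z₂/z₁)^α = 15.9 × (2.0995)^0.131 = 17.5224 m/s
ΔV/Δz = (17.5224 − 15.9)/(4.22 − 2.01) = 1.6224/2.2100 = 0.73413 m/s/m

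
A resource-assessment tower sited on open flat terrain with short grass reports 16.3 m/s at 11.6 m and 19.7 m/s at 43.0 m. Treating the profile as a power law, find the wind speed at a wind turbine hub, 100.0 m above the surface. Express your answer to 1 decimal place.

First find α: α = ln(V₂/V₁)/ln(z₂/z₁) = ln(19.7/16.3)/ln(43.0/11.6) = 0.18945/1.31020 = 0.1446
Extrapolate from 43.0 m to 100.0 m: V₃ = 19.7 × (100.0/43.0)^0.1446 = 19.7 × 1.1298 = 22.2570 m/s

22.3 m/s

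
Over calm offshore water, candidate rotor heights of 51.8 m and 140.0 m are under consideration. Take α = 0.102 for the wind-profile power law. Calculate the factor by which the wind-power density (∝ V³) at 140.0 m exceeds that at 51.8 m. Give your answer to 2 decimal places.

Speed ratio: V_B/V_A = (z_B/z_A)^α = (140.0/51.8)^0.102 = (2.7027)^0.102 = 1.10673
Power-density ratio: P_B/P_A = (V_B/V_A)³ = (1.10673)³ = 1.35560

1.36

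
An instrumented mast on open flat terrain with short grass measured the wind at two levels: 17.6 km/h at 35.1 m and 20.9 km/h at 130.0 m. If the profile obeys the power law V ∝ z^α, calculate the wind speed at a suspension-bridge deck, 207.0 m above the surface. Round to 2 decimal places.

First find α: α = ln(V₂/V₁)/ln(z₂/z₁) = ln(20.9/17.6)/ln(130.0/35.1) = 0.17185/1.30933 = 0.1313
Extrapolate from 130.0 m to 207.0 m: V₃ = 20.9 × (207.0/130.0)^0.1313 = 20.9 × 1.0630 = 22.2158 km/h

22.22 km/h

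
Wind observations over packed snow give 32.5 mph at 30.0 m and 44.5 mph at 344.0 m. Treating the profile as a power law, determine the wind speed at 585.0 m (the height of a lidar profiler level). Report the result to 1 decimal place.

47.7 mph

First find α: α = ln(V₂/V₁)/ln(z₂/z₁) = ln(44.5/32.5)/ln(344.0/30.0) = 0.31425/2.43944 = 0.1288
Extrapolate from 344.0 m to 585.0 m: V₃ = 44.5 × (585.0/344.0)^0.1288 = 44.5 × 1.0708 = 47.6503 mph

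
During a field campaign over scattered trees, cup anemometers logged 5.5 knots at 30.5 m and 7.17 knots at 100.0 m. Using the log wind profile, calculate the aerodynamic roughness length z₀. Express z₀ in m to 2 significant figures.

Log law: V(z) ∝ ln(z/z₀). With r = V₁/V₂ = 5.5/7.17 = 0.76709,
r · ln(z₂/z₀) = ln(z₁/z₀) ⇒ ln z₀ = (ln z₁ − r·ln z₂)/(1 − r)
ln z₀ = (3.41773 − 0.76709×4.60517) / 0.23291 = -0.4930
z₀ = exp(-0.4930) = 0.6108 m

z₀ ≈ 0.61 m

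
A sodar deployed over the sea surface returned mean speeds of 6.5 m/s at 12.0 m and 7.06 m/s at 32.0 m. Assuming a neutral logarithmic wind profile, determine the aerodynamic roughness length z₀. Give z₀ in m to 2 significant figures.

Log law: V(z) ∝ ln(z/z₀). With r = V₁/V₂ = 6.5/7.06 = 0.92068,
r · ln(z₂/z₀) = ln(z₁/z₀) ⇒ ln z₀ = (ln z₁ − r·ln z₂)/(1 − r)
ln z₀ = (2.48491 − 0.92068×3.46574) / 0.07932 = -8.8997
z₀ = exp(-8.8997) = 0.0001364 m

z₀ ≈ 0.00014 m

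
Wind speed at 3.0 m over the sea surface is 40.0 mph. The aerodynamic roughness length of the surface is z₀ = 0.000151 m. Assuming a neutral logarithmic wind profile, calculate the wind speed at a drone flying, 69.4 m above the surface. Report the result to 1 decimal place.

52.7 mph

Log law: V(z) ∝ ln(z/z₀), so V₂/V₁ = ln(z₂/z₀) / ln(z₁/z₀).
ln(69.4/0.000151) = 13.0381, ln(3.0/0.000151) = 9.8968
V₂ = 40.0 × 13.0381/9.8968 = 40.0 × 1.3174 = 52.6961 mph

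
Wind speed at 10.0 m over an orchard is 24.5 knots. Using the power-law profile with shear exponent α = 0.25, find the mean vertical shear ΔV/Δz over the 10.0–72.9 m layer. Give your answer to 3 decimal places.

Power law: V₂ = V₁ · (z₂/z₁)^α = 24.5 × (7.2900)^0.25 = 40.2576 knots
ΔV/Δz = (40.2576 − 24.5)/(72.9 − 10.0) = 15.7576/62.9000 = 0.25052 knots/m

0.251 knots/m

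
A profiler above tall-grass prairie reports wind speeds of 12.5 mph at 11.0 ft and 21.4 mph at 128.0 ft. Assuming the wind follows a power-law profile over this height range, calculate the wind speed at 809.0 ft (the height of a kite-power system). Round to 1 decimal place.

First find α: α = ln(V₂/V₁)/ln(z₂/z₁) = ln(21.4/12.5)/ln(128.0/11.0) = 0.53766/2.45413 = 0.2191
Extrapolate from 128.0 ft to 809.0 ft: V₃ = 21.4 × (809.0/128.0)^0.2191 = 21.4 × 1.4977 = 32.0511 mph

32.1 mph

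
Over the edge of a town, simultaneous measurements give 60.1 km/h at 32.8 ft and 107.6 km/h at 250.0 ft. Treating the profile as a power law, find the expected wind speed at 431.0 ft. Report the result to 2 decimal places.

125.79 km/h

First find α: α = ln(V₂/V₁)/ln(z₂/z₁) = ln(107.6/60.1)/ln(250.0/32.8) = 0.58241/2.03103 = 0.2868
Extrapolate from 250.0 ft to 431.0 ft: V₃ = 107.6 × (431.0/250.0)^0.2868 = 107.6 × 1.1690 = 125.7884 km/h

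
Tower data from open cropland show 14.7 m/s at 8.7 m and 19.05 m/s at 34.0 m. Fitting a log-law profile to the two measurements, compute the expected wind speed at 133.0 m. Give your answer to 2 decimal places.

23.40 m/s

Log law: V ∝ ln(z/z₀). From the pair, with r = V₁/V₂ = 0.77165,
ln z₀ = (ln z₁ − r·ln z₂)/(1 − r) = (2.1633 − 0.77165×3.5264)/0.22835 = -2.4428 → z₀ = 0.08692 m
V₃ = V₁ · ln(z₃/z₀)/ln(z₁/z₀) = 14.7 × 7.3332/4.6061 = 23.4030 m/s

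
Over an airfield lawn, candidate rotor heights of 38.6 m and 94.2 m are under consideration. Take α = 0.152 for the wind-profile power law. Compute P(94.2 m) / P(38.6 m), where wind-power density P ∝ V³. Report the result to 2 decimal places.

Speed ratio: V_B/V_A = (z_B/z_A)^α = (94.2/38.6)^0.152 = (2.4404)^0.152 = 1.14523
Power-density ratio: P_B/P_A = (V_B/V_A)³ = (1.14523)³ = 1.50205

1.50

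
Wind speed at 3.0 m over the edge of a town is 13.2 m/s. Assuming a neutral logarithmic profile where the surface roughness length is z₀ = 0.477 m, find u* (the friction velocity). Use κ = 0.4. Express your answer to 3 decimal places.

Log law: V(z) = (u*/κ) · ln(z/z₀) ⇒ u* = κ · V / ln(z/z₀)
u* = 0.4 × 13.2 / ln(3.0/0.477) = 0.4 × 13.2 / 1.8389
   = 5.2800 / 1.8389 = 2.8714 m/s

u* ≈ 2.871 m/s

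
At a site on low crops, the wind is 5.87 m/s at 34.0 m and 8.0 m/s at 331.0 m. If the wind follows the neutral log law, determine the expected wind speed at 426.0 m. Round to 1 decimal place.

Log law: V ∝ ln(z/z₀). From the pair, with r = V₁/V₂ = 0.73375,
ln z₀ = (ln z₁ − r·ln z₂)/(1 − r) = (3.5264 − 0.73375×5.8021)/0.26625 = -2.7453 → z₀ = 0.06423 m
V₃ = V₁ · ln(z₃/z₀)/ln(z₁/z₀) = 5.87 × 8.7998/6.2717 = 8.2362 m/s

8.2 m/s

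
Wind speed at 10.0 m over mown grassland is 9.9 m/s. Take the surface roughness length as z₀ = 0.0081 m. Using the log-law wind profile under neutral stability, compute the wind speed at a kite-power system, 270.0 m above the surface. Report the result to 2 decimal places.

14.48 m/s

Log law: V(z) ∝ ln(z/z₀), so V₂/V₁ = ln(z₂/z₀) / ln(z₁/z₀).
ln(270.0/0.0081) = 10.4143, ln(10.0/0.0081) = 7.1185
V₂ = 9.9 × 10.4143/7.1185 = 9.9 × 1.4630 = 14.4837 m/s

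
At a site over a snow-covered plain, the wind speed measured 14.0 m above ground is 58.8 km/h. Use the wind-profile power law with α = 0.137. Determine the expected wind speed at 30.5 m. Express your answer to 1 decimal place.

65.4 km/h

Power-law profile: V₂ = V₁ · (z₂/z₁)^α
V₂ = 58.8 × (30.5/14.0)^0.137 = 58.8 × (2.1786)^0.137
    = 58.8 × 1.1126 = 65.4194 km/h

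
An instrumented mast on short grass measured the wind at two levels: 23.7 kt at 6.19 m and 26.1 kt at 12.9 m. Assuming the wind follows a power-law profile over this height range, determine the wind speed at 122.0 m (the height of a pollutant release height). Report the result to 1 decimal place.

35.1 kt

First find α: α = ln(V₂/V₁)/ln(z₂/z₁) = ln(26.1/23.7)/ln(12.9/6.19) = 0.09646/0.73429 = 0.1314
Extrapolate from 12.9 m to 122.0 m: V₃ = 26.1 × (122.0/12.9)^0.1314 = 26.1 × 1.3433 = 35.0609 kt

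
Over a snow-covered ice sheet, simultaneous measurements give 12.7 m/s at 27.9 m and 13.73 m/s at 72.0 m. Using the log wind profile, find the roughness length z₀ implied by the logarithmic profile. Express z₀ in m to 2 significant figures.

Log law: V(z) ∝ ln(z/z₀). With r = V₁/V₂ = 12.7/13.73 = 0.92498,
r · ln(z₂/z₀) = ln(z₁/z₀) ⇒ ln z₀ = (ln z₁ − r·ln z₂)/(1 − r)
ln z₀ = (3.32863 − 0.92498×4.27667) / 0.07502 = -8.3608
z₀ = exp(-8.3608) = 0.0002339 m

z₀ ≈ 0.00023 m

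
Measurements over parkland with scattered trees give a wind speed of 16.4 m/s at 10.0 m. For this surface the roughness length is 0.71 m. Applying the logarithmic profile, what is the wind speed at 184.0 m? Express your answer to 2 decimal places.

34.46 m/s

Log law: V(z) ∝ ln(z/z₀), so V₂/V₁ = ln(z₂/z₀) / ln(z₁/z₀).
ln(184.0/0.71) = 5.5574, ln(10.0/0.71) = 2.6451
V₂ = 16.4 × 5.5574/2.6451 = 16.4 × 2.1010 = 34.4572 m/s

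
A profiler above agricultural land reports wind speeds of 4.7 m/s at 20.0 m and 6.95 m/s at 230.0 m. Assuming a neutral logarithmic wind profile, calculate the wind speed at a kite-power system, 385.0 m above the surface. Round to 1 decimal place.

Log law: V ∝ ln(z/z₀). From the pair, with r = V₁/V₂ = 0.67626,
ln z₀ = (ln z₁ − r·ln z₂)/(1 − r) = (2.9957 − 0.67626×5.4381)/0.32374 = -2.1061 → z₀ = 0.1217 m
V₃ = V₁ · ln(z₃/z₀)/ln(z₁/z₀) = 4.7 × 8.0593/5.1018 = 7.4246 m/s

7.4 m/s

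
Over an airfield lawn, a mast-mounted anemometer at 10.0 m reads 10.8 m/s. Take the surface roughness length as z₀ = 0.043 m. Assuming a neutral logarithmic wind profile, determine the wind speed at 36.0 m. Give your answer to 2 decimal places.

Log law: V(z) ∝ ln(z/z₀), so V₂/V₁ = ln(z₂/z₀) / ln(z₁/z₀).
ln(36.0/0.043) = 6.7301, ln(10.0/0.043) = 5.4491
V₂ = 10.8 × 6.7301/5.4491 = 10.8 × 1.2351 = 13.3388 m/s

13.34 m/s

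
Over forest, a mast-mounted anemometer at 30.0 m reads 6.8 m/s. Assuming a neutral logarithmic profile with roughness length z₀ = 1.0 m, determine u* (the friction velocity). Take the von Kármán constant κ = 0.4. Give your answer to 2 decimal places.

u* ≈ 0.80 m/s

Log law: V(z) = (u*/κ) · ln(z/z₀) ⇒ u* = κ · V / ln(z/z₀)
u* = 0.4 × 6.8 / ln(30.0/1.0) = 0.4 × 6.8 / 3.4012
   = 2.7200 / 3.4012 = 0.7997 m/s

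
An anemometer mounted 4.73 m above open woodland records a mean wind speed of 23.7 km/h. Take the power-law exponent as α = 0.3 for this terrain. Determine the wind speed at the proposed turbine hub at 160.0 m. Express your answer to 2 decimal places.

Power-law profile: V₂ = V₁ · (z₂/z₁)^α
V₂ = 23.7 × (160.0/4.73)^0.3 = 23.7 × (33.8266)^0.3
    = 23.7 × 2.8759 = 68.1594 km/h

68.16 km/h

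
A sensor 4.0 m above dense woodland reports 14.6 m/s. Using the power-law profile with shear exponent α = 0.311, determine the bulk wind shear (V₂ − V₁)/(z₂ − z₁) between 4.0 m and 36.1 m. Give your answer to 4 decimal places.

0.4467 m/s/m

Power law: V₂ = V₁ · (z₂/z₁)^α = 14.6 × (9.0250)^0.311 = 28.9399 m/s
ΔV/Δz = (28.9399 − 14.6)/(36.1 − 4.0) = 14.3399/32.1000 = 0.44673 m/s/m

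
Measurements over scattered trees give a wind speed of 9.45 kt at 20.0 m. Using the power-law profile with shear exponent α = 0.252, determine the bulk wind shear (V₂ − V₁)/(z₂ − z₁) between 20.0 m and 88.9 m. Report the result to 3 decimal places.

Power law: V₂ = V₁ · (z₂/z₁)^α = 9.45 × (4.4450)^0.252 = 13.7624 kt
ΔV/Δz = (13.7624 − 9.45)/(88.9 − 20.0) = 4.3124/68.9000 = 0.06259 kt/m

0.063 kt/m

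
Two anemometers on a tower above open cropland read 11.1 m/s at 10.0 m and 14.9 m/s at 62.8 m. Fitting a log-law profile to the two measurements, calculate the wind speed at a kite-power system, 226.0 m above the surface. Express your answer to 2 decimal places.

Log law: V ∝ ln(z/z₀). From the pair, with r = V₁/V₂ = 0.74497,
ln z₀ = (ln z₁ − r·ln z₂)/(1 − r) = (2.3026 − 0.74497×4.1400)/0.25503 = -3.0645 → z₀ = 0.04668 m
V₃ = V₁ · ln(z₃/z₀)/ln(z₁/z₀) = 11.1 × 8.4850/5.3671 = 17.5485 m/s

17.55 m/s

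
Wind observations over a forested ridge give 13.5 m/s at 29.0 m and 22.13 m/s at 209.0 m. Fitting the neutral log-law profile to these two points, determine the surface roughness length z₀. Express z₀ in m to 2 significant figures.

Log law: V(z) ∝ ln(z/z₀). With r = V₁/V₂ = 13.5/22.13 = 0.61003,
r · ln(z₂/z₀) = ln(z₁/z₀) ⇒ ln z₀ = (ln z₁ − r·ln z₂)/(1 − r)
ln z₀ = (3.36730 − 0.61003×5.34233) / 0.38997 = 0.2777
z₀ = exp(0.2777) = 1.320 m

z₀ ≈ 1.3 m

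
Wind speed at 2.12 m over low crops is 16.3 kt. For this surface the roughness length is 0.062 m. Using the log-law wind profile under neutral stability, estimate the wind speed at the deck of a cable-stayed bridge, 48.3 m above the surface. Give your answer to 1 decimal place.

30.7 kt

Log law: V(z) ∝ ln(z/z₀), so V₂/V₁ = ln(z₂/z₀) / ln(z₁/z₀).
ln(48.3/0.062) = 6.6581, ln(2.12/0.062) = 3.5320
V₂ = 16.3 × 6.6581/3.5320 = 16.3 × 1.8850 = 30.7263 kt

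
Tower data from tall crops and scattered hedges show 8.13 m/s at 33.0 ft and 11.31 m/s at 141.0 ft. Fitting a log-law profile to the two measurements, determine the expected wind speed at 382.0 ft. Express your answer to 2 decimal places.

13.49 m/s

Log law: V ∝ ln(z/z₀). From the pair, with r = V₁/V₂ = 0.71883,
ln z₀ = (ln z₁ − r·ln z₂)/(1 − r) = (3.4965 − 0.71883×4.9488)/0.28117 = -0.2163 → z₀ = 0.8055 ft
V₃ = V₁ · ln(z₃/z₀)/ln(z₁/z₀) = 8.13 × 6.1617/3.7128 = 13.4924 m/s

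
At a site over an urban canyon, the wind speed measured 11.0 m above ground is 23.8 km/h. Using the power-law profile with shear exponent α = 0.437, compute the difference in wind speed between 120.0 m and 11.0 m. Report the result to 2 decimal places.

Power law: V₂ = V₁ · (z₂/z₁)^α = 23.8 × (10.9091)^0.437 = 67.6224 km/h
ΔV = 67.6224 − 23.8 = 43.8224 km/h

43.82 km/h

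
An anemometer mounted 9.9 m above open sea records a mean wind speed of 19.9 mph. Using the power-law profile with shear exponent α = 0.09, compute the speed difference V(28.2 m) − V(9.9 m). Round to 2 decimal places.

1.97 mph

Power law: V₂ = V₁ · (z₂/z₁)^α = 19.9 × (2.8485)^0.09 = 21.8659 mph
ΔV = 21.8659 − 19.9 = 1.9659 mph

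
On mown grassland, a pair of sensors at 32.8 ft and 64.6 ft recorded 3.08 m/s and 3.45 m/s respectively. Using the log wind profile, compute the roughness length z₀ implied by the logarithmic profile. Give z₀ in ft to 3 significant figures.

z₀ ≈ 0.116 ft

Log law: V(z) ∝ ln(z/z₀). With r = V₁/V₂ = 3.08/3.45 = 0.89275,
r · ln(z₂/z₀) = ln(z₁/z₀) ⇒ ln z₀ = (ln z₁ − r·ln z₂)/(1 − r)
ln z₀ = (3.49043 − 0.89275×4.16821) / 0.10725 = -2.1517
z₀ = exp(-2.1517) = 0.1163 ft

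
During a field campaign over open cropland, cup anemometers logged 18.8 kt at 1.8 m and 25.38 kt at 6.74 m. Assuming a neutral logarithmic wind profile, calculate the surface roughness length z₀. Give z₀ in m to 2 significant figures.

z₀ ≈ 0.041 m

Log law: V(z) ∝ ln(z/z₀). With r = V₁/V₂ = 18.8/25.38 = 0.74074,
r · ln(z₂/z₀) = ln(z₁/z₀) ⇒ ln z₀ = (ln z₁ − r·ln z₂)/(1 − r)
ln z₀ = (0.58779 − 0.74074×1.90806) / 0.25926 = -3.1844
z₀ = exp(-3.1844) = 0.04140 m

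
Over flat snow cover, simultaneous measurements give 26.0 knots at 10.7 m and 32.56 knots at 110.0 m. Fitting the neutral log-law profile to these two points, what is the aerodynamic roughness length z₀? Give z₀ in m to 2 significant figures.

Log law: V(z) ∝ ln(z/z₀). With r = V₁/V₂ = 26.0/32.56 = 0.79853,
r · ln(z₂/z₀) = ln(z₁/z₀) ⇒ ln z₀ = (ln z₁ − r·ln z₂)/(1 − r)
ln z₀ = (2.37024 − 0.79853×4.70048) / 0.20147 = -6.8655
z₀ = exp(-6.8655) = 0.001043 m

z₀ ≈ 0.0010 m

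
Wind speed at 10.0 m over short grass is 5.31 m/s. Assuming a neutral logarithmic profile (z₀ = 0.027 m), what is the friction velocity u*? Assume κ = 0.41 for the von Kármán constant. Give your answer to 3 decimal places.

Log law: V(z) = (u*/κ) · ln(z/z₀) ⇒ u* = κ · V / ln(z/z₀)
u* = 0.41 × 5.31 / ln(10.0/0.027) = 0.41 × 5.31 / 5.9145
   = 2.1771 / 5.9145 = 0.3681 m/s

u* ≈ 0.368 m/s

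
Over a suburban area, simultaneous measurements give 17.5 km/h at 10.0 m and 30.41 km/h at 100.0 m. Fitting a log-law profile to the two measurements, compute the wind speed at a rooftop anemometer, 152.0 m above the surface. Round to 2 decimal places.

Log law: V ∝ ln(z/z₀). From the pair, with r = V₁/V₂ = 0.57547,
ln z₀ = (ln z₁ − r·ln z₂)/(1 − r) = (2.3026 − 0.57547×4.6052)/0.42453 = -0.8187 → z₀ = 0.4410 m
V₃ = V₁ · ln(z₃/z₀)/ln(z₁/z₀) = 17.5 × 5.8425/3.1212 = 32.7576 km/h

32.76 km/h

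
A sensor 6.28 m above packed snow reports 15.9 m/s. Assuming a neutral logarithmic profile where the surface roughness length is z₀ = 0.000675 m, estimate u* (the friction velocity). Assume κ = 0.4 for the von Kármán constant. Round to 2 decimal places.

Log law: V(z) = (u*/κ) · ln(z/z₀) ⇒ u* = κ · V / ln(z/z₀)
u* = 0.4 × 15.9 / ln(6.28/0.000675) = 0.4 × 15.9 / 9.1382
   = 6.3600 / 9.1382 = 0.6960 m/s

u* ≈ 0.70 m/s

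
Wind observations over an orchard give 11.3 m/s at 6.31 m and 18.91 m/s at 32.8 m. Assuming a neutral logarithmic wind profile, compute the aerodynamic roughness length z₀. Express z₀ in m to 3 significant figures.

Log law: V(z) ∝ ln(z/z₀). With r = V₁/V₂ = 11.3/18.91 = 0.59757,
r · ln(z₂/z₀) = ln(z₁/z₀) ⇒ ln z₀ = (ln z₁ − r·ln z₂)/(1 − r)
ln z₀ = (1.84214 − 0.59757×3.49043) / 0.40243 = -0.6054
z₀ = exp(-0.6054) = 0.5459 m

z₀ ≈ 0.546 m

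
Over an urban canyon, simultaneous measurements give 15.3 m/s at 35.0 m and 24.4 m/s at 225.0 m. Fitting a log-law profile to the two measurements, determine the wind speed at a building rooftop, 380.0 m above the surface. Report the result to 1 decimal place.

Log law: V ∝ ln(z/z₀). From the pair, with r = V₁/V₂ = 0.62705,
ln z₀ = (ln z₁ − r·ln z₂)/(1 − r) = (3.5553 − 0.62705×5.4161)/0.37295 = 0.4268 → z₀ = 1.532 m
V₃ = V₁ · ln(z₃/z₀)/ln(z₁/z₀) = 15.3 × 5.5133/3.1285 = 26.9630 m/s

27.0 m/s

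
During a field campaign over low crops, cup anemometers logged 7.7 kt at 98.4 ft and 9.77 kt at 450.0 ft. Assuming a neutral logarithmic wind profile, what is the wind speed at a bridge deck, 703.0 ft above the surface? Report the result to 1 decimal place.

10.4 kt

Log law: V ∝ ln(z/z₀). From the pair, with r = V₁/V₂ = 0.78813,
ln z₀ = (ln z₁ − r·ln z₂)/(1 − r) = (4.5890 − 0.78813×6.1092)/0.21187 = -1.0658 → z₀ = 0.3444 ft
V₃ = V₁ · ln(z₃/z₀)/ln(z₁/z₀) = 7.7 × 7.6212/5.6549 = 10.3774 kt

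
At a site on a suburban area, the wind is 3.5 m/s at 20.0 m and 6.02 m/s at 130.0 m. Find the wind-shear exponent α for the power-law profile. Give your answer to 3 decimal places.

α ≈ 0.290

Power law: V₂/V₁ = (z₂/z₁)^α ⇒ α = ln(V₂/V₁) / ln(z₂/z₁)
α = ln(6.02/3.5) / ln(130.0/20.0) = ln(1.7200) / ln(6.5000)
  = 0.54232 / 1.87180 = 0.28973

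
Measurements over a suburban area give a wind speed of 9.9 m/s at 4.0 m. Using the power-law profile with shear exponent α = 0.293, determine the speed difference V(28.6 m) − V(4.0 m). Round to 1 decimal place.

7.7 m/s

Power law: V₂ = V₁ · (z₂/z₁)^α = 9.9 × (7.1500)^0.293 = 17.6176 m/s
ΔV = 17.6176 − 9.9 = 7.7176 m/s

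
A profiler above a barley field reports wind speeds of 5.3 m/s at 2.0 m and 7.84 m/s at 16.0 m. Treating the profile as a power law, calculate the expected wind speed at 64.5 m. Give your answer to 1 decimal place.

10.2 m/s

First find α: α = ln(V₂/V₁)/ln(z₂/z₁) = ln(7.84/5.3)/ln(16.0/2.0) = 0.39153/2.07944 = 0.1883
Extrapolate from 16.0 m to 64.5 m: V₃ = 7.84 × (64.5/16.0)^0.1883 = 7.84 × 1.3002 = 10.1932 m/s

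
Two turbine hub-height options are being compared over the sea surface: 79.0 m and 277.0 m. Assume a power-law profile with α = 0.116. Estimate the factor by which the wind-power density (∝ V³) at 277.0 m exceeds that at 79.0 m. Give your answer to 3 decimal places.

Speed ratio: V_B/V_A = (z_B/z_A)^α = (277.0/79.0)^0.116 = (3.5063)^0.116 = 1.15665
Power-density ratio: P_B/P_A = (V_B/V_A)³ = (1.15665)³ = 1.54742

1.547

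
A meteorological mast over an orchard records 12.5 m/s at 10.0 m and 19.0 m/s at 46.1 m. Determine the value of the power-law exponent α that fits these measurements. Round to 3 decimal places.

α ≈ 0.274

Power law: V₂/V₁ = (z₂/z₁)^α ⇒ α = ln(V₂/V₁) / ln(z₂/z₁)
α = ln(19.0/12.5) / ln(46.1/10.0) = ln(1.5200) / ln(4.6100)
  = 0.41871 / 1.52823 = 0.27398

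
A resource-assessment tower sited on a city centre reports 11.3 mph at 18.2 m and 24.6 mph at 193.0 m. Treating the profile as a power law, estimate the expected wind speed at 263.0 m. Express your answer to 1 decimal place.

First find α: α = ln(V₂/V₁)/ln(z₂/z₁) = ln(24.6/11.3)/ln(193.0/18.2) = 0.77794/2.36127 = 0.3295
Extrapolate from 193.0 m to 263.0 m: V₃ = 24.6 × (263.0/193.0)^0.3295 = 24.6 × 1.1073 = 27.2404 mph

27.2 mph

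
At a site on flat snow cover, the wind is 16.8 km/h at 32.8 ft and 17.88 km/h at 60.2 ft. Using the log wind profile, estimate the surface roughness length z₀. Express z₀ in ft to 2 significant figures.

z₀ ≈ 0.0026 ft

Log law: V(z) ∝ ln(z/z₀). With r = V₁/V₂ = 16.8/17.88 = 0.93960,
r · ln(z₂/z₀) = ln(z₁/z₀) ⇒ ln z₀ = (ln z₁ − r·ln z₂)/(1 − r)
ln z₀ = (3.49043 − 0.93960×4.09767) / 0.06040 = -5.9556
z₀ = exp(-5.9556) = 0.002591 ft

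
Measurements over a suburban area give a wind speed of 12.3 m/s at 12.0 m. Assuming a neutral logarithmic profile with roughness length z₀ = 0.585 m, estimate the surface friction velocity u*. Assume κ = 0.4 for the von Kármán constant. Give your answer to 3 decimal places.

u* ≈ 1.629 m/s

Log law: V(z) = (u*/κ) · ln(z/z₀) ⇒ u* = κ · V / ln(z/z₀)
u* = 0.4 × 12.3 / ln(12.0/0.585) = 0.4 × 12.3 / 3.0211
   = 4.9200 / 3.0211 = 1.6286 m/s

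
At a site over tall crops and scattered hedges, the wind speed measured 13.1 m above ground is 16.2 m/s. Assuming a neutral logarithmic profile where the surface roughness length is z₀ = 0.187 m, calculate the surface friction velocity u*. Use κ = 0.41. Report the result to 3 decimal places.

u* ≈ 1.563 m/s

Log law: V(z) = (u*/κ) · ln(z/z₀) ⇒ u* = κ · V / ln(z/z₀)
u* = 0.41 × 16.2 / ln(13.1/0.187) = 0.41 × 16.2 / 4.2493
   = 6.6420 / 4.2493 = 1.5631 m/s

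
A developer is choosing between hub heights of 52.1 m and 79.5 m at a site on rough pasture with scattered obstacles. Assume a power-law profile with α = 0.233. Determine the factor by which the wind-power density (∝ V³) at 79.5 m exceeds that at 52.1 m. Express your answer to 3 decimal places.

Speed ratio: V_B/V_A = (z_B/z_A)^α = (79.5/52.1)^0.233 = (1.5259)^0.233 = 1.10347
Power-density ratio: P_B/P_A = (V_B/V_A)³ = (1.10347)³ = 1.34365

1.344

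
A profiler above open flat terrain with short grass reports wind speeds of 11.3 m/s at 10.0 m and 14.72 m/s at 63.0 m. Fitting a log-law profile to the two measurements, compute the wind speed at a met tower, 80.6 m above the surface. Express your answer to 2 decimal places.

15.18 m/s

Log law: V ∝ ln(z/z₀). From the pair, with r = V₁/V₂ = 0.76766,
ln z₀ = (ln z₁ − r·ln z₂)/(1 − r) = (2.3026 − 0.76766×4.1431)/0.23234 = -3.7788 → z₀ = 0.02285 m
V₃ = V₁ · ln(z₃/z₀)/ln(z₁/z₀) = 11.3 × 8.1683/6.0813 = 15.1778 m/s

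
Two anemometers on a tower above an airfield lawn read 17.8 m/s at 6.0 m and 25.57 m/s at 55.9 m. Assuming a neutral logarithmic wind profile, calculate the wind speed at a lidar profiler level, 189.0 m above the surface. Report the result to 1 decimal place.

29.8 m/s

Log law: V ∝ ln(z/z₀). From the pair, with r = V₁/V₂ = 0.69613,
ln z₀ = (ln z₁ − r·ln z₂)/(1 − r) = (1.7918 − 0.69613×4.0236)/0.30387 = -3.3210 → z₀ = 0.03612 m
V₃ = V₁ · ln(z₃/z₀)/ln(z₁/z₀) = 17.8 × 8.5627/5.1128 = 29.8111 m/s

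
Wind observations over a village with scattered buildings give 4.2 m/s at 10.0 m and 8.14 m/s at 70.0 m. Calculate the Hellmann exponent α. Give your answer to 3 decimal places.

Power law: V₂/V₁ = (z₂/z₁)^α ⇒ α = ln(V₂/V₁) / ln(z₂/z₁)
α = ln(8.14/4.2) / ln(70.0/10.0) = ln(1.9381) / ln(7.0000)
  = 0.66171 / 1.94591 = 0.34005

α ≈ 0.340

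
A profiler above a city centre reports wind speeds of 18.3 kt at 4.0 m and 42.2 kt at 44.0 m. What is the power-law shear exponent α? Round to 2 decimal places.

Power law: V₂/V₁ = (z₂/z₁)^α ⇒ α = ln(V₂/V₁) / ln(z₂/z₁)
α = ln(42.2/18.3) / ln(44.0/4.0) = ln(2.3060) / ln(11.0000)
  = 0.83552 / 2.39790 = 0.34844

α ≈ 0.35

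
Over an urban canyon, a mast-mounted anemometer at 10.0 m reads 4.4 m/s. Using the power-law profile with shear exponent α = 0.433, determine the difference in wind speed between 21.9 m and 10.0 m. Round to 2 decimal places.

1.78 m/s

Power law: V₂ = V₁ · (z₂/z₁)^α = 4.4 × (2.1900)^0.433 = 6.1782 m/s
ΔV = 6.1782 − 4.4 = 1.7782 m/s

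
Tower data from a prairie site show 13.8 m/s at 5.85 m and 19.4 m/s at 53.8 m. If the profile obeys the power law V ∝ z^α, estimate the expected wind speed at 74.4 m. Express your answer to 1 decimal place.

20.4 m/s

First find α: α = ln(V₂/V₁)/ln(z₂/z₁) = ln(19.4/13.8)/ln(53.8/5.85) = 0.34060/2.21883 = 0.1535
Extrapolate from 53.8 m to 74.4 m: V₃ = 19.4 × (74.4/53.8)^0.1535 = 19.4 × 1.0510 = 20.3898 m/s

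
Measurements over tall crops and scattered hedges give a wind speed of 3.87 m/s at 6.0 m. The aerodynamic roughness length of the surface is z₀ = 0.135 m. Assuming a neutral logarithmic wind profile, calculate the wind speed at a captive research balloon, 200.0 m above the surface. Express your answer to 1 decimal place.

7.4 m/s

Log law: V(z) ∝ ln(z/z₀), so V₂/V₁ = ln(z₂/z₀) / ln(z₁/z₀).
ln(200.0/0.135) = 7.3008, ln(6.0/0.135) = 3.7942
V₂ = 3.87 × 7.3008/3.7942 = 3.87 × 1.9242 = 7.4466 m/s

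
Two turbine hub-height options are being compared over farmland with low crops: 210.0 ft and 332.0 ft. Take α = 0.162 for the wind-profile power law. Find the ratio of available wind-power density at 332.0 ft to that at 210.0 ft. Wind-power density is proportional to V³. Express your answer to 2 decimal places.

Speed ratio: V_B/V_A = (z_B/z_A)^α = (332.0/210.0)^0.162 = (1.5810)^0.162 = 1.07702
Power-density ratio: P_B/P_A = (V_B/V_A)³ = (1.07702)³ = 1.24932

1.25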